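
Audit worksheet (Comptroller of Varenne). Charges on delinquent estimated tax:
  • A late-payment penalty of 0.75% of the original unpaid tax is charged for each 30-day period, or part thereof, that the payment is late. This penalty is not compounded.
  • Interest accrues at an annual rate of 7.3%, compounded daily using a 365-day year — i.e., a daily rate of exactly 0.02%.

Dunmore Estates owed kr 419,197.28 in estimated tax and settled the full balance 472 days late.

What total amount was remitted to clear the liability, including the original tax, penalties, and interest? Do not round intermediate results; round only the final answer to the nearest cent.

Penalty periods: ⌈472/30⌉ = 16; penalty = 16 × 0.75% × kr 419,197.28 = kr 50,303.67…
Interest: kr 419,197.28 × ((1 + 0.0002)^472 − 1) = kr 419,197.28 × 0.09898888… = kr 41,495.8712…
Total = kr 419,197.28 + kr 50,303.6736 + kr 41,495.8712… = kr 510,996.82

kr 510,996.82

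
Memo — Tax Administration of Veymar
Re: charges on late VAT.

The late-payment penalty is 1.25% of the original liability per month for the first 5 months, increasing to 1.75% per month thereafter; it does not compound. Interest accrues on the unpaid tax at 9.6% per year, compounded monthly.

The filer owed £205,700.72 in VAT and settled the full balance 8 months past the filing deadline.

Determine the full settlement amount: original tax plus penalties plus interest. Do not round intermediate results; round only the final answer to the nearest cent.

£242,895.72

Penalty, months 1–5: 5 × 1.25% × £205,700.72 = £12,856.30…
Penalty, months 6–8: 3 × 1.75% × £205,700.72 = £10,799.29…
Interest (9.6%/yr ÷ 12 = 0.8%/month): £205,700.72 × ((1 + 0.008)^8 − 1) = £13,539.4190…
Total = £205,700.72 + £23,655.5828 + £13,539.4190… = £242,895.72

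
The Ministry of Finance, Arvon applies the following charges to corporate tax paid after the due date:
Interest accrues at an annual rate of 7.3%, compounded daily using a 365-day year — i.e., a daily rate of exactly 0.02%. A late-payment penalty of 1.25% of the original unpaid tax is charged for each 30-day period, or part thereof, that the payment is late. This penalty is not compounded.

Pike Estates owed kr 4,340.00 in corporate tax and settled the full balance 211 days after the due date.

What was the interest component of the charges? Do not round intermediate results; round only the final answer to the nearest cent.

kr 187.05

Interest: kr 4,340.00 × ((1 + 0.0002)^211 − 1) = kr 4,340.00 × 0.04309868… = kr 187.0483…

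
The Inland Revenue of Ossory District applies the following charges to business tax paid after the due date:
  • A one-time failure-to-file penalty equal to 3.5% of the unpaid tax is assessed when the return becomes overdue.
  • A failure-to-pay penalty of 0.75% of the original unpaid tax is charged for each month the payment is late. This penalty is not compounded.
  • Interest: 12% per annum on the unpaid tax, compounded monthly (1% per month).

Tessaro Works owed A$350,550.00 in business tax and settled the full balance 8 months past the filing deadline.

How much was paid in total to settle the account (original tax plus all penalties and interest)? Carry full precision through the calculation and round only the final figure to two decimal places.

Failure-to-file penalty: 3.5% × A$350,550.00 = A$12,269.25
Failure-to-pay penalty: 8 × 0.75% × A$350,550.00 = A$21,033.00
Interest: A$350,550.00 × ((1 + 0.01)^8 − 1) = A$350,550.00 × 0.0828567… = A$29,045.4182…
Total = A$350,550.00 + A$33,302.2500 + A$29,045.4182… = A$412,897.67

A$412,897.67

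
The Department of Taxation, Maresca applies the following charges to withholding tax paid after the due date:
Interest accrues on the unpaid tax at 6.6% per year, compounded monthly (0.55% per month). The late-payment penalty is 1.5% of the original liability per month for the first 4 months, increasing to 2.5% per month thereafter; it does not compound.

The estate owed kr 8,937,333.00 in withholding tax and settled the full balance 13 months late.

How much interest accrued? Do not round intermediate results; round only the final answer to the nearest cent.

kr 660,538.12

Interest: kr 8,937,333.00 × ((1 + 0.0055)^13 − 1) = kr 8,937,333.00 × 0.0739077… = kr 660,538.1198…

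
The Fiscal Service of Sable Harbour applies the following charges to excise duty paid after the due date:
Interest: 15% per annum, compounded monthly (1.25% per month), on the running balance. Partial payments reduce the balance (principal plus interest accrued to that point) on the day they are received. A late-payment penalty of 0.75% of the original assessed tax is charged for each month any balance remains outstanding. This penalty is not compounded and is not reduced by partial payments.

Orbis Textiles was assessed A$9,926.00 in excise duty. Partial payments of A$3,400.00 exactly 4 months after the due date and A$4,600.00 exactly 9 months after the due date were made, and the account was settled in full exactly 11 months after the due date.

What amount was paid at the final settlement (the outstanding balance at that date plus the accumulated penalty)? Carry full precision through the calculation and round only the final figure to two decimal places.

A$3,773.69

Balance at month 4: A$9,926.0000 × (1 + 0.0125)^4 = A$10,431.6834…
After A$3,400.00 payment: A$10,431.6834… − A$3,400.00 = A$7,031.6834…
Balance at month 9: A$7,031.6834… × (1 + 0.0125)^5 = A$7,482.2888…
After A$4,600.00 payment: A$7,482.2888… − A$4,600.00 = A$2,882.2888…
Balance at month 11: A$2,882.2888… × (1 + 0.0125)^2 = A$2,954.7964…
Penalty: 11 × 0.75% × A$9,926.00 = A$818.90…
Final settlement = outstanding balance + penalty = A$2,954.7964… + A$818.90… = A$3,773.69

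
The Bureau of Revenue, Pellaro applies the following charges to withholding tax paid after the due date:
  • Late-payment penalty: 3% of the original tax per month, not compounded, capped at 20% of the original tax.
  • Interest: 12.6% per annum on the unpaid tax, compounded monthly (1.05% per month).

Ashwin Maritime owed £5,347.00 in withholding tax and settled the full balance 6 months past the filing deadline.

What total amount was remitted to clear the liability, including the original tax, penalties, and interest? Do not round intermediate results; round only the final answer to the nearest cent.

£6,655.29

Penalty: 6 × 3% × £5,347.00 = £962.46 (below the 20% cap of £1,069.40)
Interest: £5,347.00 × ((1 + 0.0105)^6 − 1) = £5,347.00 × 0.0646771… = £345.8284…
Total = £5,347.00 + £962.4600 + £345.8284… = £6,655.29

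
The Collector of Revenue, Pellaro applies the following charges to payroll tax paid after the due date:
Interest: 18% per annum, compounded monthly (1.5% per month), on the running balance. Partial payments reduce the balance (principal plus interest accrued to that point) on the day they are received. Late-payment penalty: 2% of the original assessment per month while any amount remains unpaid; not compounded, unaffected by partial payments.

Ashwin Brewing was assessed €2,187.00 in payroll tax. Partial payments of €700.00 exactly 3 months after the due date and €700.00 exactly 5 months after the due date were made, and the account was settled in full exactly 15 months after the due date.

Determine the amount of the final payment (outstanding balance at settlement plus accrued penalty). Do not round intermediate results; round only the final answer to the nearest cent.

Balance at month 3: €2,187.0000 × (1 + 0.015)^3 = €2,286.8986…
After €700.00 payment: €2,286.8986… − €700.00 = €1,586.8986…
Balance at month 5: €1,586.8986… × (1 + 0.015)^2 = €1,634.8626…
After €700.00 payment: €1,634.8626… − €700.00 = €934.8626…
Balance at month 15: €934.8626… × (1 + 0.015)^10 = €1,084.9462…
Penalty: 15 × 2% × €2,187.00 = €656.10
Final settlement = outstanding balance + penalty = €1,084.9462… + €656.10 = €1,741.05

€1,741.05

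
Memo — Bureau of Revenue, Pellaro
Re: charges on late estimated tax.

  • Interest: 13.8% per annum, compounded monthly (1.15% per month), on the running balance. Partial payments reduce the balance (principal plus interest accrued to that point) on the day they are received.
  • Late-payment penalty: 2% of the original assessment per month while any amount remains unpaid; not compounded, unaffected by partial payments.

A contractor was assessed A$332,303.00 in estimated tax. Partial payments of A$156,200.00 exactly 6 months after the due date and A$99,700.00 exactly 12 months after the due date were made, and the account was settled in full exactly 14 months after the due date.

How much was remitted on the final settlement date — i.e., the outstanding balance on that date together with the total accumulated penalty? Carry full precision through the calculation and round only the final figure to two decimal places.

A$209,869.13

Balance at month 6: A$332,303.0000 × (1 + 0.0115)^6 = A$355,901.3085…
After A$156,200.00 payment: A$355,901.3085… − A$156,200.00 = A$199,701.3085…
Balance at month 12: A$199,701.3085… × (1 + 0.0115)^6 = A$213,882.9833…
After A$99,700.00 payment: A$213,882.9833… − A$99,700.00 = A$114,182.9833…
Balance at month 14: A$114,182.9833… × (1 + 0.0115)^2 = A$116,824.2926…
Penalty: 14 × 2% × A$332,303.00 = A$93,044.84
Final settlement = outstanding balance + penalty = A$116,824.2926… + A$93,044.84 = A$209,869.13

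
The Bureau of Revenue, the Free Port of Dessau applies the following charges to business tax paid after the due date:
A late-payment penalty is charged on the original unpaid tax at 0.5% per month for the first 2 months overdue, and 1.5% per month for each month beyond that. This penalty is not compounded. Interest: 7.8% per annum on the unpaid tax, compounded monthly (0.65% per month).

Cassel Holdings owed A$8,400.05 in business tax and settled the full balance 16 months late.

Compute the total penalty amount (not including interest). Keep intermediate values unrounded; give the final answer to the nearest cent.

A$1,848.01

Penalty, months 1–2: 2 × 0.5% × A$8,400.05 = A$84.00…
Penalty, months 3–16: 14 × 1.5% × A$8,400.05 = A$1,764.01…
Total penalty = A$84.00… + A$1,764.01… = A$1,848.01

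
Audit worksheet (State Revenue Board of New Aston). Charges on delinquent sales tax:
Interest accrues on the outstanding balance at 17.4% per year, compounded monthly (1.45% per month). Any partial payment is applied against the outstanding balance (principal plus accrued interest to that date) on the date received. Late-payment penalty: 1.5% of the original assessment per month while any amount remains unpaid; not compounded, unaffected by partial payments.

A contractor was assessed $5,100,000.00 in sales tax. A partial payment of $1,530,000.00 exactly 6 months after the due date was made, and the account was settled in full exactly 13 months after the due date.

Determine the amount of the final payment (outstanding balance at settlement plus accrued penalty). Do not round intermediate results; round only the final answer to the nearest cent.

$5,451,883.68

Balance at month 6: $5,100,000.0000 × (1 + 0.0145)^6 = $5,560,098.4861…
After $1,530,000.00 payment: $5,560,098.4861… − $1,530,000.00 = $4,030,098.4861…
Balance at month 13: $4,030,098.4861… × (1 + 0.0145)^7 = $4,457,383.6836…
Penalty: 13 × 1.5% × $5,100,000.00 = $994,500.00
Final settlement = outstanding balance + penalty = $4,457,383.6836… + $994,500.00 = $5,451,883.68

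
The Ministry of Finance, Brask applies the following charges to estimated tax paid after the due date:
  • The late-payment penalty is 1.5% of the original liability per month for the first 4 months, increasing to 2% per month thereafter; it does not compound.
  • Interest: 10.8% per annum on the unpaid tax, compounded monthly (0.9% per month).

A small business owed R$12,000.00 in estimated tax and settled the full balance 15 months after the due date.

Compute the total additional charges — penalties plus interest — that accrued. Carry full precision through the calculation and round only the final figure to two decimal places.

Penalty, months 1–4: 4 × 1.5% × R$12,000.00 = R$720.00
Penalty, months 5–15: 11 × 2% × R$12,000.00 = R$2,640.00
Interest: R$12,000.00 × ((1 + 0.009)^15 − 1) = R$12,000.00 × 0.1438458… = R$1,726.1500…
Penalties + interest = R$3,360.0000 + R$1,726.1500… = R$5,086.15

R$5,086.15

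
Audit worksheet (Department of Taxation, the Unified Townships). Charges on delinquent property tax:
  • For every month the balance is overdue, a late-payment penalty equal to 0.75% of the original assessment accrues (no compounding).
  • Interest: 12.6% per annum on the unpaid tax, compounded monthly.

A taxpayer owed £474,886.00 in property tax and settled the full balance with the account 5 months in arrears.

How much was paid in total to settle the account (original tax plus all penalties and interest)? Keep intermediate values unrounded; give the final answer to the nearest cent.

Late-payment penalty = 0.75% × £474,886.00 × 5 mo = £17,808.23…
Interest (12.6%/yr ÷ 12 = 1.05%/month): £474,886.00 × ((1 + 0.0105)^5 − 1) = £25,460.6031…
Total = £474,886.00 + £17,808.2250 + £25,460.6031… = £518,154.83

£518,154.83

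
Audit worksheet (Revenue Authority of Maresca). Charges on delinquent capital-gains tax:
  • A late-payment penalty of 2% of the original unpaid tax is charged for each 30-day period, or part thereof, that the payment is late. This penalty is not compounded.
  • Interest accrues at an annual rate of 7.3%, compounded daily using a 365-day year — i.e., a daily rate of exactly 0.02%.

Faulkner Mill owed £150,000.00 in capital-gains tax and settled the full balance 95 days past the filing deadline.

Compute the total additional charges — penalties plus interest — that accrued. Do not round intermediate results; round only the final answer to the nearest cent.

£14,876.96

Penalty periods: ⌈95/30⌉ = 4; penalty = 4 × 2% × £150,000.00 = £12,000.00
Interest: £150,000.00 × ((1 + 0.0002)^95 − 1) = £150,000.00 × 0.01917971… = £2,876.9569…
Penalties + interest = £12,000.0000 + £2,876.9569… = £14,876.96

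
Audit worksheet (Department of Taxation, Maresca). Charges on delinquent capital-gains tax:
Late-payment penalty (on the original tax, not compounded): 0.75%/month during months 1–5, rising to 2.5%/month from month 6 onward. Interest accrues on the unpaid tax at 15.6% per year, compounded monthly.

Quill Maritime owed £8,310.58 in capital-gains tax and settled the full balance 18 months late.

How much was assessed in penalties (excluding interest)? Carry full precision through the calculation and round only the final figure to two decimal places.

Penalty, months 1–5: 5 × 0.75% × £8,310.58 = £311.65…
Penalty, months 6–18: 13 × 2.5% × £8,310.58 = £2,700.94…
Total penalty = £311.65… + £2,700.94… = £3,012.59

£3,012.59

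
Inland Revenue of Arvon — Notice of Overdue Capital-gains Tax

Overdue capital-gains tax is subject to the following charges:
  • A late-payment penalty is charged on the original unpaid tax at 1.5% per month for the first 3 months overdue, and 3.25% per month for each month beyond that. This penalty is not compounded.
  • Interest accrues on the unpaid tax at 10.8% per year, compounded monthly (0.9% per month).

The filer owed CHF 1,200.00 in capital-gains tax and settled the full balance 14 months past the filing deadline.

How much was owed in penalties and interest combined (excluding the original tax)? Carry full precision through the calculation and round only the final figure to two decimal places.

CHF 643.37

Penalty, months 1–3: 3 × 1.5% × CHF 1,200.00 = CHF 54.00
Penalty, months 4–14: 11 × 3.25% × CHF 1,200.00 = CHF 429.00
Interest: CHF 1,200.00 × ((1 + 0.009)^14 − 1) = CHF 1,200.00 × 0.1336430… = CHF 160.3717…
Penalties + interest = CHF 483.0000 + CHF 160.3717… = CHF 643.37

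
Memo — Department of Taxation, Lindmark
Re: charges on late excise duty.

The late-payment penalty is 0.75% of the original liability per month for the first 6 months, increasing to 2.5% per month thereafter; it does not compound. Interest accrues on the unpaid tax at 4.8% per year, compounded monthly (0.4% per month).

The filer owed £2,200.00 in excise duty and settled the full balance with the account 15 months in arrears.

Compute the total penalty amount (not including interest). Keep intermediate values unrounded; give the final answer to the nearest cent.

Penalty, months 1–6: 6 × 0.75% × £2,200.00 = £99.00
Penalty, months 7–15: 9 × 2.5% × £2,200.00 = £495.00
Total penalty = £99.00 + £495.00 = £594.00

£594.00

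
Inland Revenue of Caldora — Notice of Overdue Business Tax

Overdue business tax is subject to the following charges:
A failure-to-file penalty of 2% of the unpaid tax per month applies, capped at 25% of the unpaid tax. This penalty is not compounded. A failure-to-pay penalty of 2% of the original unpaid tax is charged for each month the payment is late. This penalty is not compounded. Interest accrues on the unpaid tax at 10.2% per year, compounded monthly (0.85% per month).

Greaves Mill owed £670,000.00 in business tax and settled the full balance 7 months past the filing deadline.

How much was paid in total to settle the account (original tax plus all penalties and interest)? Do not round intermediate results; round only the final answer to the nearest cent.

Failure-to-file: 7 × 2% × £670,000.00 = £93,800.00 (under the 25% cap)
Failure-to-pay penalty = 2% × £670,000.00 × 7 mo = £93,800.00
Interest: £670,000.00 × ((1 + 0.0085)^7 − 1) = £670,000.00 × 0.0610389… = £40,896.0818…
Total = £670,000.00 + £187,600.0000 + £40,896.0818… = £898,496.08

£898,496.08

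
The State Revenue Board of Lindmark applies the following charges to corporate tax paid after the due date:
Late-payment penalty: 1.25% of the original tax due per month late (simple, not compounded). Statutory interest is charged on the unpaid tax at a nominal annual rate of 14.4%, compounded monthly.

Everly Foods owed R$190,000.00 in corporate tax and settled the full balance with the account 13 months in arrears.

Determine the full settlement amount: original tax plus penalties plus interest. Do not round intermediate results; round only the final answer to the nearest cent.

R$252,745.86

Late-payment penalty = 1.25% × R$190,000.00 × 13 mo = R$30,875.00
Interest (14.4%/yr ÷ 12 = 1.2%/month): R$190,000.00 × ((1 + 0.012)^13 − 1) = R$31,870.8583…
Total = R$190,000.00 + R$30,875.0000 + R$31,870.8583… = R$252,745.86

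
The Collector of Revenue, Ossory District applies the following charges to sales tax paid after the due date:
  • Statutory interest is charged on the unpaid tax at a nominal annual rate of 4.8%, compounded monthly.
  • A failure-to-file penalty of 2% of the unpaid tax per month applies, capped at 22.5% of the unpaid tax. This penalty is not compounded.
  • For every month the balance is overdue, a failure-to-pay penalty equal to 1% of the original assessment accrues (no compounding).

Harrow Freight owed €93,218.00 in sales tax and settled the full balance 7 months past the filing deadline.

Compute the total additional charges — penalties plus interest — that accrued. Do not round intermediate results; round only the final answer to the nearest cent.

Failure-to-file: 7 × 2% × €93,218.00 = €13,050.52 (under the 22.5% cap)
Failure-to-pay penalty = 1% × €93,218.00 × 7 mo = €6,525.26
Interest (4.8%/yr ÷ 12 = 0.4%/month): €93,218.00 × ((1 + 0.004)^7 − 1) = €2,641.6349…
Penalties + interest = €19,575.7800 + €2,641.6349… = €22,217.41

€22,217.41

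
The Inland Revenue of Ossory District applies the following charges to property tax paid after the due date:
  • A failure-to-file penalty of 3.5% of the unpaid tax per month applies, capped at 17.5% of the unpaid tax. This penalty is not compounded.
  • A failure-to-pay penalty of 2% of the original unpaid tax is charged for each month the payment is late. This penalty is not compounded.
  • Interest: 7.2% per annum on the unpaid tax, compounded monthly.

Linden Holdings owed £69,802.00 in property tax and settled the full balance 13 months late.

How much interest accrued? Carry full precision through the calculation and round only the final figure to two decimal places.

£5,644.94

Interest (7.2%/yr ÷ 12 = 0.6%/month): £69,802.00 × ((1 + 0.006)^13 − 1) = £5,644.9375…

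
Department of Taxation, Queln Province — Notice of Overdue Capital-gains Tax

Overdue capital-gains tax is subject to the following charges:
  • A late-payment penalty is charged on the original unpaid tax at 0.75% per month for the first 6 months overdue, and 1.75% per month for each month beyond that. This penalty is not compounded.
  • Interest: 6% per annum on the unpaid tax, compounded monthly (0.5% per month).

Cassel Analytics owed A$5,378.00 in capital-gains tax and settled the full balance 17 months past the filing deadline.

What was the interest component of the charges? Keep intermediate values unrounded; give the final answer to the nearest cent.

Interest: A$5,378.00 × ((1 + 0.005)^17 − 1) = A$5,378.00 × 0.0884865… = A$475.8804…

A$475.88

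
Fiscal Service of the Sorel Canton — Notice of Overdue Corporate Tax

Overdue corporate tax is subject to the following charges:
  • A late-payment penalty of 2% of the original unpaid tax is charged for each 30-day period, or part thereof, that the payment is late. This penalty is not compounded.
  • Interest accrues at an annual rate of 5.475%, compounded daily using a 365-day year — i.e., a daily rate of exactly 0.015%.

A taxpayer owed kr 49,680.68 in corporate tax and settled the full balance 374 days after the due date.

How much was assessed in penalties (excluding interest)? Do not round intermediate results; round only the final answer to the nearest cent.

kr 12,916.98

Penalty periods: ⌈374/30⌉ = 13; penalty = 13 × 2% × kr 49,680.68 = kr 12,916.98…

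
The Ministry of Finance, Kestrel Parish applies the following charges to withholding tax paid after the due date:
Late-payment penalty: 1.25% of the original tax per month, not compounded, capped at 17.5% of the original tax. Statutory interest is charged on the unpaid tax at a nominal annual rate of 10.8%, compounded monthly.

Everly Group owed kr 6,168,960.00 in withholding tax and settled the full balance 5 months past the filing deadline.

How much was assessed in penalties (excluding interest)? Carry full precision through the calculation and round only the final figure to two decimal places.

Penalty: 5 × 1.25% × kr 6,168,960.00 = kr 385,560.00 (below the 17.5% cap of kr 1,079,568.00)

kr 385,560.00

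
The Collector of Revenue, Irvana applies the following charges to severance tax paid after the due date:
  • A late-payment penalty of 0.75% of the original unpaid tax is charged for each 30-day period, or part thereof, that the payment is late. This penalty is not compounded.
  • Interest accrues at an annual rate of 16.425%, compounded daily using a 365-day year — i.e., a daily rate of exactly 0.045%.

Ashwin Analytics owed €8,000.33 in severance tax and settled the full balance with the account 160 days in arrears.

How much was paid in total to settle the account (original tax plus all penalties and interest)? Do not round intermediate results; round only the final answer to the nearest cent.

Penalty periods: ⌈160/30⌉ = 6; penalty = 6 × 0.75% × €8,000.33 = €360.01…
Interest: €8,000.33 × ((1 + 0.00045)^160 − 1) = €8,000.33 × 0.07463794… = €597.1282…
Total = €8,000.33 + €360.0149… + €597.1282… = €8,957.47

€8,957.47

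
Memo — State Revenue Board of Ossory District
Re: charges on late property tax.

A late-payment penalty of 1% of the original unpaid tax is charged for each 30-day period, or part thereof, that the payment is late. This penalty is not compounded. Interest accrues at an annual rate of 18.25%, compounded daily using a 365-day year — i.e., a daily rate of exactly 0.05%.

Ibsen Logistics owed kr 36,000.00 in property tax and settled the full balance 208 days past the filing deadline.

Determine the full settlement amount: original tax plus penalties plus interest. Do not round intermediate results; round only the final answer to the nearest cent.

kr 42,464.58

Penalty periods: ⌈208/30⌉ = 7; penalty = 7 × 1% × kr 36,000.00 = kr 2,520.00
Interest: kr 36,000.00 × ((1 + 0.0005)^208 − 1) = kr 36,000.00 × 0.10957162… = kr 3,944.5782…
Total = kr 36,000.00 + kr 2,520.0000 + kr 3,944.5782… = kr 42,464.58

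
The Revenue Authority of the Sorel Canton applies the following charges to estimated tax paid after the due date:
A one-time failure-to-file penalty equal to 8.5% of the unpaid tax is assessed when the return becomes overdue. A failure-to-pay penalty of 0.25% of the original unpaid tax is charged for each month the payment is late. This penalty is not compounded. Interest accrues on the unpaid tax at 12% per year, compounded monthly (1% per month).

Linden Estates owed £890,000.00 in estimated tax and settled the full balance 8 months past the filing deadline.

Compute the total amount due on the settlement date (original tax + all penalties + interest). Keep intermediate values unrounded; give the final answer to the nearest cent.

Failure-to-file penalty: 8.5% × £890,000.00 = £75,650.00
Failure-to-pay penalty = 0.25% × £890,000.00 × 8 mo = £17,800.00
Interest: £890,000.00 × ((1 + 0.01)^8 − 1) = £890,000.00 × 0.0828567… = £73,742.4680…
Total = £890,000.00 + £93,450.0000 + £73,742.4680… = £1,057,192.47

£1,057,192.47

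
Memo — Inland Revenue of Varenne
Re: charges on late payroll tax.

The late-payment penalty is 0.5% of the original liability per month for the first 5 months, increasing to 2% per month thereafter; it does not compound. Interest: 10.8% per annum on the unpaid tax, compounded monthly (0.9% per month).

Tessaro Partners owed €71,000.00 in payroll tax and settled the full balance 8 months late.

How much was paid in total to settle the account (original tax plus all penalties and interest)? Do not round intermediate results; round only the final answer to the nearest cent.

€82,310.96

Penalty, months 1–5: 5 × 0.5% × €71,000.00 = €1,775.00
Penalty, months 6–8: 3 × 2% × €71,000.00 = €4,260.00
Interest: €71,000.00 × ((1 + 0.009)^8 − 1) = €71,000.00 × 0.0743093… = €5,275.9593…
Total = €71,000.00 + €6,035.0000 + €5,275.9593… = €82,310.96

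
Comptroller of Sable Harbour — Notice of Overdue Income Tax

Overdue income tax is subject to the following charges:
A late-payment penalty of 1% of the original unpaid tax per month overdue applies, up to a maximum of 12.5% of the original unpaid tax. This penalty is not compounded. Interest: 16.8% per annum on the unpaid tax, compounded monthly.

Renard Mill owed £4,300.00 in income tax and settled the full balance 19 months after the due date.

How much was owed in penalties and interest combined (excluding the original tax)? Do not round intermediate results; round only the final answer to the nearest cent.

Penalty (uncapped): 19 × 1% × £4,300.00 = £817.00; cap = 12.5% × £4,300.00 = £537.50 → penalty = £537.50
Interest (16.8%/yr ÷ 12 = 1.4%/month): £4,300.00 × ((1 + 0.014)^19 − 1) = £1,300.0203…
Penalties + interest = £537.5000 + £1,300.0203… = £1,837.52

£1,837.52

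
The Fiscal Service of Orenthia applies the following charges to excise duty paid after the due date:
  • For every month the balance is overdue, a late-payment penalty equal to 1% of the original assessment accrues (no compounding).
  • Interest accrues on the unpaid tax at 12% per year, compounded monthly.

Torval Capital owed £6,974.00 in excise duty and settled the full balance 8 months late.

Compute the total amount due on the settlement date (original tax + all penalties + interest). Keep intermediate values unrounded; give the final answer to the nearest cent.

£8,109.76

Late-payment penalty = 1% × £6,974.00 × 8 mo = £557.92
Interest (12%/yr ÷ 12 = 1%/month): £6,974.00 × ((1 + 0.01)^8 − 1) = £577.8427…
Total = £6,974.00 + £557.9200 + £577.8427… = £8,109.76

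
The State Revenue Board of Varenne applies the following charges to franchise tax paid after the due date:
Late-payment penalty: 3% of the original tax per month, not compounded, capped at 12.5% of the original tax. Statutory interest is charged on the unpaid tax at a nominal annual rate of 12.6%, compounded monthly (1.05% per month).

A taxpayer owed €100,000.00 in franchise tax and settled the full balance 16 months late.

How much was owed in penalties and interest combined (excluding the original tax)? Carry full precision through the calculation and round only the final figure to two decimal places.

Penalty (uncapped): 16 × 3% × €100,000.00 = €48,000.00; cap = 12.5% × €100,000.00 = €12,500.00 → penalty = €12,500.00
Interest: €100,000.00 × ((1 + 0.0105)^16 − 1) = €100,000.00 × 0.1819010… = €18,190.0961…
Penalties + interest = €12,500.0000 + €18,190.0961… = €30,690.10

€30,690.10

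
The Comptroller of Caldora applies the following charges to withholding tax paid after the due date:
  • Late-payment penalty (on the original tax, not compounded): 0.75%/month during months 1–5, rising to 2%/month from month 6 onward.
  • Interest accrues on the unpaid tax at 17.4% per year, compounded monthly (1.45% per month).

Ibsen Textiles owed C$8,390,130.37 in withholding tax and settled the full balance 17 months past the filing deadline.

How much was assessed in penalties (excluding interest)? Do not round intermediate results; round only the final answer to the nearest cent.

C$2,328,261.18

Penalty, months 1–5: 5 × 0.75% × C$8,390,130.37 = C$314,629.89…
Penalty, months 6–17: 12 × 2% × C$8,390,130.37 = C$2,013,631.29…
Total penalty = C$314,629.89… + C$2,013,631.29… = C$2,328,261.18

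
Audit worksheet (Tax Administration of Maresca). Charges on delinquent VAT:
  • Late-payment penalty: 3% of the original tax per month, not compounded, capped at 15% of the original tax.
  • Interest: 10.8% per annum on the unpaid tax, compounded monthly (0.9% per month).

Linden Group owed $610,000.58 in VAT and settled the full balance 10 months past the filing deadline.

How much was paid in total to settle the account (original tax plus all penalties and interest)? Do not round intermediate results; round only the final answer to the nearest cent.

$758,678.38

Penalty (uncapped): 10 × 3% × $610,000.58 = $183,000.17…; cap = 15% × $610,000.58 = $91,500.09… → penalty = $91,500.09…
Interest: $610,000.58 × ((1 + 0.009)^10 − 1) = $610,000.58 × 0.0937339… = $57,177.7168…
Total = $610,000.58 + $91,500.0870 + $57,177.7168… = $758,678.38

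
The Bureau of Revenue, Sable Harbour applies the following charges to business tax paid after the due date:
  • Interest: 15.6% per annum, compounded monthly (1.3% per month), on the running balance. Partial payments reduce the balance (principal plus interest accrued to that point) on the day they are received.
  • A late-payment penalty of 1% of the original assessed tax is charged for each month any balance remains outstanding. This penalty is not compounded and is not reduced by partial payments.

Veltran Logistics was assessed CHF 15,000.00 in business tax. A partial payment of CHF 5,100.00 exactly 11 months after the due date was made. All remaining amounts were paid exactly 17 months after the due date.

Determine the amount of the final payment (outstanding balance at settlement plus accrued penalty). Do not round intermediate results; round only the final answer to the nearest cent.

CHF 15,722.27

Balance at month 11: CHF 15,000.0000 × (1 + 0.013)^11 = CHF 17,290.0066…
After CHF 5,100.00 payment: CHF 17,290.0066… − CHF 5,100.00 = CHF 12,190.0066…
Balance at month 17: CHF 12,190.0066… × (1 + 0.013)^6 = CHF 13,172.2696…
Penalty: 17 × 1% × CHF 15,000.00 = CHF 2,550.00
Final settlement = outstanding balance + penalty = CHF 13,172.2696… + CHF 2,550.00 = CHF 15,722.27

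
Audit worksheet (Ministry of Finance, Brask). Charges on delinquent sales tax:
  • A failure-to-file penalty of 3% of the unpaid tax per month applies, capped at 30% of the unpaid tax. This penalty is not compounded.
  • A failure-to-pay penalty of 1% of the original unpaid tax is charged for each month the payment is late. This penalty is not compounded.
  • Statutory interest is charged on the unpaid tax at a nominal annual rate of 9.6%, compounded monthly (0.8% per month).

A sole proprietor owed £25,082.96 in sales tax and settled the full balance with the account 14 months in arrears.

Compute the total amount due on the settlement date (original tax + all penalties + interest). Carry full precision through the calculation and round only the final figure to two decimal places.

£39,079.62

Failure-to-file: 14 × 3% × £25,082.96 = £10,534.84…, capped at 30% × £25,082.96 = £7,524.89…
Failure-to-pay penalty: 14 × 1% × £25,082.96 = £3,511.61…
Interest: £25,082.96 × ((1 + 0.008)^14 − 1) = £25,082.96 × 0.1180145… = £2,960.1538…
Total = £25,082.96 + £11,036.5024 + £2,960.1538… = £39,079.62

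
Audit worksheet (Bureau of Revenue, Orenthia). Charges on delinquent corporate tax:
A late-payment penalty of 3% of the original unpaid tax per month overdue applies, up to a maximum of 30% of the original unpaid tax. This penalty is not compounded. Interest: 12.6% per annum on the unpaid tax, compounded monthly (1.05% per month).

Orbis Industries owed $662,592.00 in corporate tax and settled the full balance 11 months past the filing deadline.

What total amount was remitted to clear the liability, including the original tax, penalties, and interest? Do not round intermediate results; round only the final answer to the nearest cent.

Penalty (uncapped): 11 × 3% × $662,592.00 = $218,655.36; cap = 30% × $662,592.00 = $198,777.60 → penalty = $198,777.60
Interest: $662,592.00 × ((1 + 0.0105)^11 − 1) = $662,592.00 × 0.1217588… = $80,676.4259…
Total = $662,592.00 + $198,777.6000 + $80,676.4259… = $942,046.03

$942,046.03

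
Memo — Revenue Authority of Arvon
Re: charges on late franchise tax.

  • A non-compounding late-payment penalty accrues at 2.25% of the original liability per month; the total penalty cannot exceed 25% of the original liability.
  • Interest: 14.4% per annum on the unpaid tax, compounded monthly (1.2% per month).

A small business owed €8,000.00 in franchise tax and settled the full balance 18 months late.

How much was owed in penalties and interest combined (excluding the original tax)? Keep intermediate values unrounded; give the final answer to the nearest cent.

€3,916.06

Penalty (uncapped): 18 × 2.25% × €8,000.00 = €3,240.00; cap = 25% × €8,000.00 = €2,000.00 → penalty = €2,000.00
Interest: €8,000.00 × ((1 + 0.012)^18 − 1) = €8,000.00 × 0.2395077… = €1,916.0615…
Penalties + interest = €2,000.0000 + €1,916.0615… = €3,916.06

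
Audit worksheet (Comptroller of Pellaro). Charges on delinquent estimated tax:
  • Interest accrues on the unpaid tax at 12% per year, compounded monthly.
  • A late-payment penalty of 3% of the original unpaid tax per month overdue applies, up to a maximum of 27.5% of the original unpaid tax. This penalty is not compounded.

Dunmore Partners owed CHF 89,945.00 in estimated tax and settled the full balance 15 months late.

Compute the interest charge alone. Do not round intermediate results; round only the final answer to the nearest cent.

CHF 14,478.35

Interest (12%/yr ÷ 12 = 1%/month): CHF 89,945.00 × ((1 + 0.01)^15 − 1) = CHF 14,478.3527…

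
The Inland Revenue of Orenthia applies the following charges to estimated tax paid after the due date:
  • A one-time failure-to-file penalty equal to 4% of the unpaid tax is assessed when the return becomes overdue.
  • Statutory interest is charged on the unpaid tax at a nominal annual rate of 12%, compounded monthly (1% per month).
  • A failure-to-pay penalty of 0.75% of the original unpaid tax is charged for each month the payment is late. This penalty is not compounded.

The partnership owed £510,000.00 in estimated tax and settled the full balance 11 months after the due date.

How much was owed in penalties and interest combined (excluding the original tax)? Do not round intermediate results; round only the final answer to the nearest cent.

£121,465.86

Failure-to-file penalty: 4% × £510,000.00 = £20,400.00
Failure-to-pay penalty: 11 × 0.75% × £510,000.00 = £42,075.00
Interest: £510,000.00 × ((1 + 0.01)^11 − 1) = £510,000.00 × 0.1156683… = £58,990.8568…
Penalties + interest = £62,475.0000 + £58,990.8568… = £121,465.86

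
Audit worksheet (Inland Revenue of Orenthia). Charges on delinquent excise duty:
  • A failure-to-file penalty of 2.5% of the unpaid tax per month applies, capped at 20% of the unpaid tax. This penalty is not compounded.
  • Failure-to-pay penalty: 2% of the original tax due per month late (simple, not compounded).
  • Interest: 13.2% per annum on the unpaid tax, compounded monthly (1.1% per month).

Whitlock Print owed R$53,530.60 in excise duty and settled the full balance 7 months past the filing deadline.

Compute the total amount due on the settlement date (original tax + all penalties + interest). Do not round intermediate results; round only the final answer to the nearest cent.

R$74,653.14

Failure-to-file: 7 × 2.5% × R$53,530.60 = R$9,367.86… (under the 20% cap)
Failure-to-pay penalty: 7 × 2% × R$53,530.60 = R$7,494.28…
Interest: R$53,530.60 × ((1 + 0.011)^7 − 1) = R$53,530.60 × 0.0795881… = R$4,260.3988…
Total = R$53,530.60 + R$16,862.1390 + R$4,260.3988… = R$74,653.14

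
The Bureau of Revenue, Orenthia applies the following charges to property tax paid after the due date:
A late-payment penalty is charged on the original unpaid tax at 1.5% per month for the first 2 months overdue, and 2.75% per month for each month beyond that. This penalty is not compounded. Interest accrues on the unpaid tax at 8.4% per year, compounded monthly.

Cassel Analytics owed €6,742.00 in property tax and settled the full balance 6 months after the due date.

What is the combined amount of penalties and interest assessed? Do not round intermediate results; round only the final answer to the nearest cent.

€1,232.05

Penalty, months 1–2: 2 × 1.5% × €6,742.00 = €202.26
Penalty, months 3–6: 4 × 2.75% × €6,742.00 = €741.62
Interest (8.4%/yr ÷ 12 = 0.7%/month): €6,742.00 × ((1 + 0.007)^6 − 1) = €288.1659…
Penalties + interest = €943.8800 + €288.1659… = €1,232.05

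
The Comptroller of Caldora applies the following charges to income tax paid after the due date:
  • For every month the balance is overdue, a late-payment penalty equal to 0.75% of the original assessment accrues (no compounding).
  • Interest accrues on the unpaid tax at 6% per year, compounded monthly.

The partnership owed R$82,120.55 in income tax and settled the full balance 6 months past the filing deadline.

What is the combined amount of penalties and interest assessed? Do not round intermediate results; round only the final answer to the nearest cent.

R$6,190.04

Late-payment penalty = 0.75% × R$82,120.55 × 6 mo = R$3,695.42…
Interest (6%/yr ÷ 12 = 0.5%/month): R$82,120.55 × ((1 + 0.005)^6 − 1) = R$2,494.6178…
Penalties + interest = R$3,695.4248… + R$2,494.6178… = R$6,190.04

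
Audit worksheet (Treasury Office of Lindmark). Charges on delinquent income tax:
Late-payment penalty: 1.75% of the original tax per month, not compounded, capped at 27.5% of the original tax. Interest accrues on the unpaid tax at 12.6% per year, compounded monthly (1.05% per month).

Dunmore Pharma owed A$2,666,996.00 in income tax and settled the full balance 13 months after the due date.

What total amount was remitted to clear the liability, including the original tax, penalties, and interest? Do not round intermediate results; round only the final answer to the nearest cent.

Penalty: 13 × 1.75% × A$2,666,996.00 = A$606,741.59 (below the 27.5% cap of A$733,423.90)
Interest: A$2,666,996.00 × ((1 + 0.0105)^13 − 1) = A$2,666,996.00 × 0.1454394… = A$387,886.3999…
Total = A$2,666,996.00 + A$606,741.5900 + A$387,886.3999… = A$3,661,623.99

A$3,661,623.99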